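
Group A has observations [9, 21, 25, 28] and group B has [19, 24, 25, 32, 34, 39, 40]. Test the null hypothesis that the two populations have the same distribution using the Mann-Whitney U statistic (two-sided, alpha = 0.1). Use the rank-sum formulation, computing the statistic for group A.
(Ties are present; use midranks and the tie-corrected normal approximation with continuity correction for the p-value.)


Step 1: Combine and sort all 11 observations; assign midranks.
sorted (value, group): (9,X), (19,Y), (21,X), (24,Y), (25,X), (25,Y), (28,X), (32,Y), (34,Y), (39,Y), (40,Y)
ranks: 9->1, 19->2, 21->3, 24->4, 25->5.5, 25->5.5, 28->7, 32->8, 34->9, 39->10, 40->11
Step 2: Rank sum for X: R1 = 1 + 3 + 5.5 + 7 = 16.5.
Step 3: U_X = R1 - n1(n1+1)/2 = 16.5 - 4*5/2 = 16.5 - 10 = 6.5.
       U_Y = n1*n2 - U_X = 28 - 6.5 = 21.5.
Step 4: Ties are present, so use the tie-corrected normal approximation (with continuity correction) for the p-value.
Step 5: p-value = 0.184875; compare to alpha = 0.1. fail to reject H0.

U_X = 6.5, p = 0.184875, fail to reject H0 at alpha = 0.1.


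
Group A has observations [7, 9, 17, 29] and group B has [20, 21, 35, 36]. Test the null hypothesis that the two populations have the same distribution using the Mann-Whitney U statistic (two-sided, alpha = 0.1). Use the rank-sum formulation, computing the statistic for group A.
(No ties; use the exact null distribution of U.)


Step 1: Combine and sort all 8 observations; assign midranks.
sorted (value, group): (7,X), (9,X), (17,X), (20,Y), (21,Y), (29,X), (35,Y), (36,Y)
ranks: 7->1, 9->2, 17->3, 20->4, 21->5, 29->6, 35->7, 36->8
Step 2: Rank sum for X: R1 = 1 + 2 + 3 + 6 = 12.
Step 3: U_X = R1 - n1(n1+1)/2 = 12 - 4*5/2 = 12 - 10 = 2.
       U_Y = n1*n2 - U_X = 16 - 2 = 14.
Step 4: No ties, so the exact null distribution of U (based on enumerating the C(8,4) = 70 equally likely rank assignments) gives the two-sided p-value.
Step 5: p-value = 0.114286; compare to alpha = 0.1. fail to reject H0.

U_X = 2, p = 0.114286, fail to reject H0 at alpha = 0.1.


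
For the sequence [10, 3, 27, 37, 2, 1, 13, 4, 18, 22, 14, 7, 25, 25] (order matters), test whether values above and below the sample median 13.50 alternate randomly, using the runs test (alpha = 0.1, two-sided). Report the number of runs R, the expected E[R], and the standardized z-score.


Step 1: Compute median = 13.50; label A = above, B = below.
Labels in order: BBAABBBBAAABAA  (n_A = 7, n_B = 7)
Step 2: Count runs R = 6.
Step 3: Under H0 (random ordering), E[R] = 2*n_A*n_B/(n_A+n_B) + 1 = 2*7*7/14 + 1 = 8.0000.
        Var[R] = 2*n_A*n_B*(2*n_A*n_B - n_A - n_B) / ((n_A+n_B)^2 * (n_A+n_B-1)) = 8232/2548 = 3.2308.
        SD[R] = 1.7974.
Step 4: Continuity-corrected z = (R + 0.5 - E[R]) / SD[R] = (6 + 0.5 - 8.0000) / 1.7974 = -0.8345.
Step 5: Two-sided p-value via normal approximation = 2*(1 - Phi(|z|)) = 0.403986.
Step 6: alpha = 0.1. fail to reject H0.

R = 6, z = -0.8345, p = 0.403986, fail to reject H0.


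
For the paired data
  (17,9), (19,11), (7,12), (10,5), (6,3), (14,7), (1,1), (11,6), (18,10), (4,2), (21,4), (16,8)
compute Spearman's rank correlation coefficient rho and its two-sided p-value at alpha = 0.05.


Step 1: Rank x and y separately (midranks; no ties here).
rank(x): 17->9, 19->11, 7->4, 10->5, 6->3, 14->7, 1->1, 11->6, 18->10, 4->2, 21->12, 16->8
rank(y): 9->9, 11->11, 12->12, 5->5, 3->3, 7->7, 1->1, 6->6, 10->10, 2->2, 4->4, 8->8
Step 2: d_i = R_x(i) - R_y(i); compute d_i^2.
  (9-9)^2=0, (11-11)^2=0, (4-12)^2=64, (5-5)^2=0, (3-3)^2=0, (7-7)^2=0, (1-1)^2=0, (6-6)^2=0, (10-10)^2=0, (2-2)^2=0, (12-4)^2=64, (8-8)^2=0
sum(d^2) = 128.
Step 3: rho = 1 - 6*128 / (12*(12^2 - 1)) = 1 - 768/1716 = 0.552448.
Step 4: Under H0, t = rho * sqrt((n-2)/(1-rho^2)) = 2.0959 ~ t(10).
Step 5: Two-sided p-value from the t-distribution with 10 df = 0.062511.
Step 6: alpha = 0.05. fail to reject H0.

rho = 0.5524, p = 0.062511, fail to reject H0 at alpha = 0.05.


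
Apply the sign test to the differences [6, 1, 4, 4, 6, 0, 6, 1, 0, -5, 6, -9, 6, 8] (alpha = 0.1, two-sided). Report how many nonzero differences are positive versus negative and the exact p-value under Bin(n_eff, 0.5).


Step 1: Discard zero differences. Original n = 14; n_eff = number of nonzero differences = 12.
Nonzero differences (with sign): +6, +1, +4, +4, +6, +6, +1, -5, +6, -9, +6, +8
Step 2: Count signs: positive = 10, negative = 2.
Step 3: Under H0: P(positive) = 0.5, so the number of positives S ~ Bin(12, 0.5).
Step 4: Two-sided exact p-value = sum of Bin(12,0.5) probabilities at or below the observed probability = 0.038574.
Step 5: alpha = 0.1. reject H0.

n_eff = 12, pos = 10, neg = 2, p = 0.038574, reject H0.


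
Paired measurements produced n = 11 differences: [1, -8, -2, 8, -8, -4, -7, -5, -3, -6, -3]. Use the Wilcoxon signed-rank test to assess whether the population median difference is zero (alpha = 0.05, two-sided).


Step 1: Drop any zero differences (none here) and take |d_i|.
|d| = [1, 8, 2, 8, 8, 4, 7, 5, 3, 6, 3]
Step 2: Midrank |d_i| (ties get averaged ranks).
ranks: |1|->1, |8|->10, |2|->2, |8|->10, |8|->10, |4|->5, |7|->8, |5|->6, |3|->3.5, |6|->7, |3|->3.5
Step 3: Attach original signs; sum ranks with positive sign and with negative sign.
W+ = 1 + 10 = 11
W- = 10 + 2 + 10 + 5 + 8 + 6 + 3.5 + 7 + 3.5 = 55
(Check: W+ + W- = 66 should equal n(n+1)/2 = 66.)
Step 4: Test statistic W = min(W+, W-) = 11.
Step 5: Ties in |d|, so use the tie-corrected normal approximation.
        E[W] = n(n+1)/4 = 11*12/4 = 33.
        Tie groups: |d|=3 (t=2), |d|=8 (t=3); sum(t^3 - t) = 30.
        Var[W] = n(n+1)(2n+1)/24 - sum(t^3-t)/48 = 3036/24 - 30/48 = 125.875.
        z = (W - E[W]) / sqrt(Var[W]) = (11 - 33) / 11.2194 = -1.9609.
        Two-sided p = 2*Phi(z) = 0.049892.
Step 6: alpha = 0.05. reject H0.

W+ = 11, W- = 55, W = min = 11, p = 0.049892, reject H0.


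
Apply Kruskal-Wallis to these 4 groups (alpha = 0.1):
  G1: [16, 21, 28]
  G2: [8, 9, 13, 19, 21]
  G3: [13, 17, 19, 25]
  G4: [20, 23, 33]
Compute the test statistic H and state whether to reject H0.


Step 1: Combine all N = 15 observations and assign midranks.
sorted (value, group, rank): (8,G2,1), (9,G2,2), (13,G2,3.5), (13,G3,3.5), (16,G1,5), (17,G3,6), (19,G2,7.5), (19,G3,7.5), (20,G4,9), (21,G1,10.5), (21,G2,10.5), (23,G4,12), (25,G3,13), (28,G1,14), (33,G4,15)
Step 2: Sum ranks within each group.
R_1 = 29.5 (n_1 = 3)
R_2 = 24.5 (n_2 = 5)
R_3 = 30 (n_3 = 4)
R_4 = 36 (n_4 = 3)
Step 3: H = 12/(N(N+1)) * sum(R_i^2/n_i) - 3(N+1)
     = 12/(15*16) * (29.5^2/3 + 24.5^2/5 + 30^2/4 + 36^2/3) - 3*16
     = 0.050000 * 1067.13 - 48
     = 5.356667.
Step 4: Ties present; correction factor C = 1 - 18/(15^3 - 15) = 0.994643. Corrected H = 5.356667 / 0.994643 = 5.385518.
Step 5: Under H0, H ~ chi^2(3); p-value = 0.145649.
Step 6: alpha = 0.1. fail to reject H0.

H = 5.3855, df = 3, p = 0.145649, fail to reject H0.


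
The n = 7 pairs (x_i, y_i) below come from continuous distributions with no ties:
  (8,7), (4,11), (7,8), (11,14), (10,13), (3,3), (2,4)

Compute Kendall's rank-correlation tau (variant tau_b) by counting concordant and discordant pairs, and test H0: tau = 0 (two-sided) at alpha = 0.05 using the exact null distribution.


Step 1: Enumerate the 21 unordered pairs (i,j) with i<j and classify each by sign(x_j-x_i) * sign(y_j-y_i).
  (1,2):dx=-4,dy=+4->D; (1,3):dx=-1,dy=+1->D; (1,4):dx=+3,dy=+7->C; (1,5):dx=+2,dy=+6->C
  (1,6):dx=-5,dy=-4->C; (1,7):dx=-6,dy=-3->C; (2,3):dx=+3,dy=-3->D; (2,4):dx=+7,dy=+3->C
  (2,5):dx=+6,dy=+2->C; (2,6):dx=-1,dy=-8->C; (2,7):dx=-2,dy=-7->C; (3,4):dx=+4,dy=+6->C
  (3,5):dx=+3,dy=+5->C; (3,6):dx=-4,dy=-5->C; (3,7):dx=-5,dy=-4->C; (4,5):dx=-1,dy=-1->C
  (4,6):dx=-8,dy=-11->C; (4,7):dx=-9,dy=-10->C; (5,6):dx=-7,dy=-10->C; (5,7):dx=-8,dy=-9->C
  (6,7):dx=-1,dy=+1->D
Step 2: C = 17, D = 4, total pairs = 21.
Step 3: tau = (C - D)/(n(n-1)/2) = (17 - 4)/21 = 0.619048.
Step 4: Exact two-sided p-value (enumerate n! = 5040 permutations of y under H0): p = 0.069048.
Step 5: alpha = 0.05. fail to reject H0.

tau_b = 0.6190 (C=17, D=4), p = 0.069048, fail to reject H0.


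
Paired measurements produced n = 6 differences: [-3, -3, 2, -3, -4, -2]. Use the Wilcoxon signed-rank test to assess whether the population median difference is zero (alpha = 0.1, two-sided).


Step 1: Drop any zero differences (none here) and take |d_i|.
|d| = [3, 3, 2, 3, 4, 2]
Step 2: Midrank |d_i| (ties get averaged ranks).
ranks: |3|->4, |3|->4, |2|->1.5, |3|->4, |4|->6, |2|->1.5
Step 3: Attach original signs; sum ranks with positive sign and with negative sign.
W+ = 1.5 = 1.5
W- = 4 + 4 + 4 + 6 + 1.5 = 19.5
(Check: W+ + W- = 21 should equal n(n+1)/2 = 21.)
Step 4: Test statistic W = min(W+, W-) = 1.5.
Step 5: Ties in |d|, so use the tie-corrected normal approximation.
        E[W] = n(n+1)/4 = 6*7/4 = 10.5.
        Tie groups: |d|=2 (t=2), |d|=3 (t=3); sum(t^3 - t) = 30.
        Var[W] = n(n+1)(2n+1)/24 - sum(t^3-t)/48 = 546/24 - 30/48 = 22.125.
        z = (W - E[W]) / sqrt(Var[W]) = (1.5 - 10.5) / 4.7037 = -1.9134.
        Two-sided p = 2*Phi(z) = 0.055700.
Step 6: alpha = 0.1. reject H0.

W+ = 1.5, W- = 19.5, W = min = 1.5, p = 0.055700, reject H0.


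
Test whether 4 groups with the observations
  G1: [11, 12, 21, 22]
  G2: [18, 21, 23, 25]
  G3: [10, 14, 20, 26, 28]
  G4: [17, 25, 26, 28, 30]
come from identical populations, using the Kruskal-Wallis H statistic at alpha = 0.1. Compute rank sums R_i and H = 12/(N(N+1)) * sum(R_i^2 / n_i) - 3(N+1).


Step 1: Combine all N = 18 observations and assign midranks.
sorted (value, group, rank): (10,G3,1), (11,G1,2), (12,G1,3), (14,G3,4), (17,G4,5), (18,G2,6), (20,G3,7), (21,G1,8.5), (21,G2,8.5), (22,G1,10), (23,G2,11), (25,G2,12.5), (25,G4,12.5), (26,G3,14.5), (26,G4,14.5), (28,G3,16.5), (28,G4,16.5), (30,G4,18)
Step 2: Sum ranks within each group.
R_1 = 23.5 (n_1 = 4)
R_2 = 38 (n_2 = 4)
R_3 = 43 (n_3 = 5)
R_4 = 66.5 (n_4 = 5)
Step 3: H = 12/(N(N+1)) * sum(R_i^2/n_i) - 3(N+1)
     = 12/(18*19) * (23.5^2/4 + 38^2/4 + 43^2/5 + 66.5^2/5) - 3*19
     = 0.035088 * 1753.31 - 57
     = 4.519737.
Step 4: Ties present; correction factor C = 1 - 24/(18^3 - 18) = 0.995872. Corrected H = 4.519737 / 0.995872 = 4.538472.
Step 5: Under H0, H ~ chi^2(3); p-value = 0.208884.
Step 6: alpha = 0.1. fail to reject H0.

H = 4.5385, df = 3, p = 0.208884, fail to reject H0.


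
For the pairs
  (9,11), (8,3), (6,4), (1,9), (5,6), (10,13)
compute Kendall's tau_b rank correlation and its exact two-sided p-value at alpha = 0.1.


Step 1: Enumerate the 15 unordered pairs (i,j) with i<j and classify each by sign(x_j-x_i) * sign(y_j-y_i).
  (1,2):dx=-1,dy=-8->C; (1,3):dx=-3,dy=-7->C; (1,4):dx=-8,dy=-2->C; (1,5):dx=-4,dy=-5->C
  (1,6):dx=+1,dy=+2->C; (2,3):dx=-2,dy=+1->D; (2,4):dx=-7,dy=+6->D; (2,5):dx=-3,dy=+3->D
  (2,6):dx=+2,dy=+10->C; (3,4):dx=-5,dy=+5->D; (3,5):dx=-1,dy=+2->D; (3,6):dx=+4,dy=+9->C
  (4,5):dx=+4,dy=-3->D; (4,6):dx=+9,dy=+4->C; (5,6):dx=+5,dy=+7->C
Step 2: C = 9, D = 6, total pairs = 15.
Step 3: tau = (C - D)/(n(n-1)/2) = (9 - 6)/15 = 0.200000.
Step 4: Exact two-sided p-value (enumerate n! = 720 permutations of y under H0): p = 0.719444.
Step 5: alpha = 0.1. fail to reject H0.

tau_b = 0.2000 (C=9, D=6), p = 0.719444, fail to reject H0.


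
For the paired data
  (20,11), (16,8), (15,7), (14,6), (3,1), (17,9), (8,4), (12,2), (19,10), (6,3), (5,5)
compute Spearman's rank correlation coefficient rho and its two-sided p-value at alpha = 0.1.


Step 1: Rank x and y separately (midranks; no ties here).
rank(x): 20->11, 16->8, 15->7, 14->6, 3->1, 17->9, 8->4, 12->5, 19->10, 6->3, 5->2
rank(y): 11->11, 8->8, 7->7, 6->6, 1->1, 9->9, 4->4, 2->2, 10->10, 3->3, 5->5
Step 2: d_i = R_x(i) - R_y(i); compute d_i^2.
  (11-11)^2=0, (8-8)^2=0, (7-7)^2=0, (6-6)^2=0, (1-1)^2=0, (9-9)^2=0, (4-4)^2=0, (5-2)^2=9, (10-10)^2=0, (3-3)^2=0, (2-5)^2=9
sum(d^2) = 18.
Step 3: rho = 1 - 6*18 / (11*(11^2 - 1)) = 1 - 108/1320 = 0.918182.
Step 4: Under H0, t = rho * sqrt((n-2)/(1-rho^2)) = 6.9531 ~ t(9).
Step 5: Two-sided p-value from the t-distribution with 9 df = 0.000067.
Step 6: alpha = 0.1. reject H0.

rho = 0.9182, p = 0.000067, reject H0 at alpha = 0.1.


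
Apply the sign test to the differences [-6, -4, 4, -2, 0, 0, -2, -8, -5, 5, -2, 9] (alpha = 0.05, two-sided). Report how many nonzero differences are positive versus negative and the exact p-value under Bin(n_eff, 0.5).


Step 1: Discard zero differences. Original n = 12; n_eff = number of nonzero differences = 10.
Nonzero differences (with sign): -6, -4, +4, -2, -2, -8, -5, +5, -2, +9
Step 2: Count signs: positive = 3, negative = 7.
Step 3: Under H0: P(positive) = 0.5, so the number of positives S ~ Bin(10, 0.5).
Step 4: Two-sided exact p-value = sum of Bin(10,0.5) probabilities at or below the observed probability = 0.343750.
Step 5: alpha = 0.05. fail to reject H0.

n_eff = 10, pos = 3, neg = 7, p = 0.343750, fail to reject H0.


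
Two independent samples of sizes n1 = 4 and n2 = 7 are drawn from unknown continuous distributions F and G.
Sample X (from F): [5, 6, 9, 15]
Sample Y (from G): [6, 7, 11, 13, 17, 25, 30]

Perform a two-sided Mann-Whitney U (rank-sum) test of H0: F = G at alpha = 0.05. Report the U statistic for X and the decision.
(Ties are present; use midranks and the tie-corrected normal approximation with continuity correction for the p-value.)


Step 1: Combine and sort all 11 observations; assign midranks.
sorted (value, group): (5,X), (6,X), (6,Y), (7,Y), (9,X), (11,Y), (13,Y), (15,X), (17,Y), (25,Y), (30,Y)
ranks: 5->1, 6->2.5, 6->2.5, 7->4, 9->5, 11->6, 13->7, 15->8, 17->9, 25->10, 30->11
Step 2: Rank sum for X: R1 = 1 + 2.5 + 5 + 8 = 16.5.
Step 3: U_X = R1 - n1(n1+1)/2 = 16.5 - 4*5/2 = 16.5 - 10 = 6.5.
       U_Y = n1*n2 - U_X = 28 - 6.5 = 21.5.
Step 4: Ties are present, so use the tie-corrected normal approximation (with continuity correction) for the p-value.
Step 5: p-value = 0.184875; compare to alpha = 0.05. fail to reject H0.

U_X = 6.5, p = 0.184875, fail to reject H0 at alpha = 0.05.


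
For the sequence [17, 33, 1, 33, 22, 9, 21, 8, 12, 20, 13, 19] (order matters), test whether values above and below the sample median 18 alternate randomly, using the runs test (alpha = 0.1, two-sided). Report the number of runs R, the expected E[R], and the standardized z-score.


Step 1: Compute median = 18; label A = above, B = below.
Labels in order: BABAABABBABA  (n_A = 6, n_B = 6)
Step 2: Count runs R = 10.
Step 3: Under H0 (random ordering), E[R] = 2*n_A*n_B/(n_A+n_B) + 1 = 2*6*6/12 + 1 = 7.0000.
        Var[R] = 2*n_A*n_B*(2*n_A*n_B - n_A - n_B) / ((n_A+n_B)^2 * (n_A+n_B-1)) = 4320/1584 = 2.7273.
        SD[R] = 1.6514.
Step 4: Continuity-corrected z = (R - 0.5 - E[R]) / SD[R] = (10 - 0.5 - 7.0000) / 1.6514 = 1.5138.
Step 5: Two-sided p-value via normal approximation = 2*(1 - Phi(|z|)) = 0.130070.
Step 6: alpha = 0.1. fail to reject H0.

R = 10, z = 1.5138, p = 0.130070, fail to reject H0.


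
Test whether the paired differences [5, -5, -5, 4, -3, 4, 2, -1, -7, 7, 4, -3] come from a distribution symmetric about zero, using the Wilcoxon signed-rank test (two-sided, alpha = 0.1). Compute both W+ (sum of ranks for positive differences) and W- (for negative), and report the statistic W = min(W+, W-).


Step 1: Drop any zero differences (none here) and take |d_i|.
|d| = [5, 5, 5, 4, 3, 4, 2, 1, 7, 7, 4, 3]
Step 2: Midrank |d_i| (ties get averaged ranks).
ranks: |5|->9, |5|->9, |5|->9, |4|->6, |3|->3.5, |4|->6, |2|->2, |1|->1, |7|->11.5, |7|->11.5, |4|->6, |3|->3.5
Step 3: Attach original signs; sum ranks with positive sign and with negative sign.
W+ = 9 + 6 + 6 + 2 + 11.5 + 6 = 40.5
W- = 9 + 9 + 3.5 + 1 + 11.5 + 3.5 = 37.5
(Check: W+ + W- = 78 should equal n(n+1)/2 = 78.)
Step 4: Test statistic W = min(W+, W-) = 37.5.
Step 5: Ties in |d|, so use the tie-corrected normal approximation.
        E[W] = n(n+1)/4 = 12*13/4 = 39.
        Tie groups: |d|=3 (t=2), |d|=4 (t=3), |d|=5 (t=3), |d|=7 (t=2); sum(t^3 - t) = 60.
        Var[W] = n(n+1)(2n+1)/24 - sum(t^3-t)/48 = 3900/24 - 60/48 = 161.25.
        z = (W - E[W]) / sqrt(Var[W]) = (37.5 - 39) / 12.6984 = -0.1181.
        Two-sided p = 2*Phi(z) = 0.905969.
Step 6: alpha = 0.1. fail to reject H0.

W+ = 40.5, W- = 37.5, W = min = 37.5, p = 0.905969, fail to reject H0.


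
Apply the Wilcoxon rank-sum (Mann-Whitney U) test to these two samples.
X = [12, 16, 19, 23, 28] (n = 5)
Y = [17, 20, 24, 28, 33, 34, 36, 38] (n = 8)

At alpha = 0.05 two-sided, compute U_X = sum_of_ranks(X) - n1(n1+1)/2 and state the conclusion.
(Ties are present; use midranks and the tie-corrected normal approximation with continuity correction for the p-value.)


Step 1: Combine and sort all 13 observations; assign midranks.
sorted (value, group): (12,X), (16,X), (17,Y), (19,X), (20,Y), (23,X), (24,Y), (28,X), (28,Y), (33,Y), (34,Y), (36,Y), (38,Y)
ranks: 12->1, 16->2, 17->3, 19->4, 20->5, 23->6, 24->7, 28->8.5, 28->8.5, 33->10, 34->11, 36->12, 38->13
Step 2: Rank sum for X: R1 = 1 + 2 + 4 + 6 + 8.5 = 21.5.
Step 3: U_X = R1 - n1(n1+1)/2 = 21.5 - 5*6/2 = 21.5 - 15 = 6.5.
       U_Y = n1*n2 - U_X = 40 - 6.5 = 33.5.
Step 4: Ties are present, so use the tie-corrected normal approximation (with continuity correction) for the p-value.
Step 5: p-value = 0.056699; compare to alpha = 0.05. fail to reject H0.

U_X = 6.5, p = 0.056699, fail to reject H0 at alpha = 0.05.


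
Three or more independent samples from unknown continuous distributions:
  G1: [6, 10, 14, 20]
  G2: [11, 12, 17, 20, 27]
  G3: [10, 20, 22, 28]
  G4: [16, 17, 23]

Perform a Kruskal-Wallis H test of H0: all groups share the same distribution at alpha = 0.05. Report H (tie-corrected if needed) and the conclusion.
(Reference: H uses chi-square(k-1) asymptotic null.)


Step 1: Combine all N = 16 observations and assign midranks.
sorted (value, group, rank): (6,G1,1), (10,G1,2.5), (10,G3,2.5), (11,G2,4), (12,G2,5), (14,G1,6), (16,G4,7), (17,G2,8.5), (17,G4,8.5), (20,G1,11), (20,G2,11), (20,G3,11), (22,G3,13), (23,G4,14), (27,G2,15), (28,G3,16)
Step 2: Sum ranks within each group.
R_1 = 20.5 (n_1 = 4)
R_2 = 43.5 (n_2 = 5)
R_3 = 42.5 (n_3 = 4)
R_4 = 29.5 (n_4 = 3)
Step 3: H = 12/(N(N+1)) * sum(R_i^2/n_i) - 3(N+1)
     = 12/(16*17) * (20.5^2/4 + 43.5^2/5 + 42.5^2/4 + 29.5^2/3) - 3*17
     = 0.044118 * 1225.16 - 51
     = 3.051103.
Step 4: Ties present; correction factor C = 1 - 36/(16^3 - 16) = 0.991176. Corrected H = 3.051103 / 0.991176 = 3.078264.
Step 5: Under H0, H ~ chi^2(3); p-value = 0.379715.
Step 6: alpha = 0.05. fail to reject H0.

H = 3.0783, df = 3, p = 0.379715, fail to reject H0.


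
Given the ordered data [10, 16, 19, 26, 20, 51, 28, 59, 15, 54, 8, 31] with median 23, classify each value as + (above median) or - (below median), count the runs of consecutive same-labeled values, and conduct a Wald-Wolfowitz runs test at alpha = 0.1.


Step 1: Compute median = 23; label A = above, B = below.
Labels in order: BBBABAAABABA  (n_A = 6, n_B = 6)
Step 2: Count runs R = 8.
Step 3: Under H0 (random ordering), E[R] = 2*n_A*n_B/(n_A+n_B) + 1 = 2*6*6/12 + 1 = 7.0000.
        Var[R] = 2*n_A*n_B*(2*n_A*n_B - n_A - n_B) / ((n_A+n_B)^2 * (n_A+n_B-1)) = 4320/1584 = 2.7273.
        SD[R] = 1.6514.
Step 4: Continuity-corrected z = (R - 0.5 - E[R]) / SD[R] = (8 - 0.5 - 7.0000) / 1.6514 = 0.3028.
Step 5: Two-sided p-value via normal approximation = 2*(1 - Phi(|z|)) = 0.762069.
Step 6: alpha = 0.1. fail to reject H0.

R = 8, z = 0.3028, p = 0.762069, fail to reject H0.


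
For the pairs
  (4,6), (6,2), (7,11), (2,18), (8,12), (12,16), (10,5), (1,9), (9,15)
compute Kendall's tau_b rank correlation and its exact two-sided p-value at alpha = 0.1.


Step 1: Enumerate the 36 unordered pairs (i,j) with i<j and classify each by sign(x_j-x_i) * sign(y_j-y_i).
  (1,2):dx=+2,dy=-4->D; (1,3):dx=+3,dy=+5->C; (1,4):dx=-2,dy=+12->D; (1,5):dx=+4,dy=+6->C
  (1,6):dx=+8,dy=+10->C; (1,7):dx=+6,dy=-1->D; (1,8):dx=-3,dy=+3->D; (1,9):dx=+5,dy=+9->C
  (2,3):dx=+1,dy=+9->C; (2,4):dx=-4,dy=+16->D; (2,5):dx=+2,dy=+10->C; (2,6):dx=+6,dy=+14->C
  (2,7):dx=+4,dy=+3->C; (2,8):dx=-5,dy=+7->D; (2,9):dx=+3,dy=+13->C; (3,4):dx=-5,dy=+7->D
  (3,5):dx=+1,dy=+1->C; (3,6):dx=+5,dy=+5->C; (3,7):dx=+3,dy=-6->D; (3,8):dx=-6,dy=-2->C
  (3,9):dx=+2,dy=+4->C; (4,5):dx=+6,dy=-6->D; (4,6):dx=+10,dy=-2->D; (4,7):dx=+8,dy=-13->D
  (4,8):dx=-1,dy=-9->C; (4,9):dx=+7,dy=-3->D; (5,6):dx=+4,dy=+4->C; (5,7):dx=+2,dy=-7->D
  (5,8):dx=-7,dy=-3->C; (5,9):dx=+1,dy=+3->C; (6,7):dx=-2,dy=-11->C; (6,8):dx=-11,dy=-7->C
  (6,9):dx=-3,dy=-1->C; (7,8):dx=-9,dy=+4->D; (7,9):dx=-1,dy=+10->D; (8,9):dx=+8,dy=+6->C
Step 2: C = 21, D = 15, total pairs = 36.
Step 3: tau = (C - D)/(n(n-1)/2) = (21 - 15)/36 = 0.166667.
Step 4: Exact two-sided p-value (enumerate n! = 362880 permutations of y under H0): p = 0.612202.
Step 5: alpha = 0.1. fail to reject H0.

tau_b = 0.1667 (C=21, D=15), p = 0.612202, fail to reject H0.


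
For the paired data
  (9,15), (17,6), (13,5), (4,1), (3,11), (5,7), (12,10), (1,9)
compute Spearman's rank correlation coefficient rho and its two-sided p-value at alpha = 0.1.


Step 1: Rank x and y separately (midranks; no ties here).
rank(x): 9->5, 17->8, 13->7, 4->3, 3->2, 5->4, 12->6, 1->1
rank(y): 15->8, 6->3, 5->2, 1->1, 11->7, 7->4, 10->6, 9->5
Step 2: d_i = R_x(i) - R_y(i); compute d_i^2.
  (5-8)^2=9, (8-3)^2=25, (7-2)^2=25, (3-1)^2=4, (2-7)^2=25, (4-4)^2=0, (6-6)^2=0, (1-5)^2=16
sum(d^2) = 104.
Step 3: rho = 1 - 6*104 / (8*(8^2 - 1)) = 1 - 624/504 = -0.238095.
Step 4: Under H0, t = rho * sqrt((n-2)/(1-rho^2)) = -0.6005 ~ t(6).
Step 5: Two-sided p-value from the t-distribution with 6 df = 0.570156.
Step 6: alpha = 0.1. fail to reject H0.

rho = -0.2381, p = 0.570156, fail to reject H0 at alpha = 0.1.


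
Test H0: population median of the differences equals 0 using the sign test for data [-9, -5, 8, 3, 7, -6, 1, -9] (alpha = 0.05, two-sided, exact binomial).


Step 1: Discard zero differences. Original n = 8; n_eff = number of nonzero differences = 8.
Nonzero differences (with sign): -9, -5, +8, +3, +7, -6, +1, -9
Step 2: Count signs: positive = 4, negative = 4.
Step 3: Under H0: P(positive) = 0.5, so the number of positives S ~ Bin(8, 0.5).
Step 4: Two-sided exact p-value = sum of Bin(8,0.5) probabilities at or below the observed probability = 1.000000.
Step 5: alpha = 0.05. fail to reject H0.

n_eff = 8, pos = 4, neg = 4, p = 1.000000, fail to reject H0.


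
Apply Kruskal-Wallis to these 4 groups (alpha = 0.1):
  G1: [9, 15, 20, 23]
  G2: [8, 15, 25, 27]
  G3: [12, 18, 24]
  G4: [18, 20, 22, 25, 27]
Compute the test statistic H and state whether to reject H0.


Step 1: Combine all N = 16 observations and assign midranks.
sorted (value, group, rank): (8,G2,1), (9,G1,2), (12,G3,3), (15,G1,4.5), (15,G2,4.5), (18,G3,6.5), (18,G4,6.5), (20,G1,8.5), (20,G4,8.5), (22,G4,10), (23,G1,11), (24,G3,12), (25,G2,13.5), (25,G4,13.5), (27,G2,15.5), (27,G4,15.5)
Step 2: Sum ranks within each group.
R_1 = 26 (n_1 = 4)
R_2 = 34.5 (n_2 = 4)
R_3 = 21.5 (n_3 = 3)
R_4 = 54 (n_4 = 5)
Step 3: H = 12/(N(N+1)) * sum(R_i^2/n_i) - 3(N+1)
     = 12/(16*17) * (26^2/4 + 34.5^2/4 + 21.5^2/3 + 54^2/5) - 3*17
     = 0.044118 * 1203.85 - 51
     = 2.110846.
Step 4: Ties present; correction factor C = 1 - 30/(16^3 - 16) = 0.992647. Corrected H = 2.110846 / 0.992647 = 2.126481.
Step 5: Under H0, H ~ chi^2(3); p-value = 0.546574.
Step 6: alpha = 0.1. fail to reject H0.

H = 2.1265, df = 3, p = 0.546574, fail to reject H0.


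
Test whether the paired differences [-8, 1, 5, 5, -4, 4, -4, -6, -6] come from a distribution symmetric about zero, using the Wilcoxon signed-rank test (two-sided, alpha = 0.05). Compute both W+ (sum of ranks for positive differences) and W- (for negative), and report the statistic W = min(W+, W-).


Step 1: Drop any zero differences (none here) and take |d_i|.
|d| = [8, 1, 5, 5, 4, 4, 4, 6, 6]
Step 2: Midrank |d_i| (ties get averaged ranks).
ranks: |8|->9, |1|->1, |5|->5.5, |5|->5.5, |4|->3, |4|->3, |4|->3, |6|->7.5, |6|->7.5
Step 3: Attach original signs; sum ranks with positive sign and with negative sign.
W+ = 1 + 5.5 + 5.5 + 3 = 15
W- = 9 + 3 + 3 + 7.5 + 7.5 = 30
(Check: W+ + W- = 45 should equal n(n+1)/2 = 45.)
Step 4: Test statistic W = min(W+, W-) = 15.
Step 5: Ties in |d|, so use the tie-corrected normal approximation.
        E[W] = n(n+1)/4 = 9*10/4 = 22.5.
        Tie groups: |d|=4 (t=3), |d|=5 (t=2), |d|=6 (t=2); sum(t^3 - t) = 36.
        Var[W] = n(n+1)(2n+1)/24 - sum(t^3-t)/48 = 1710/24 - 36/48 = 70.5.
        z = (W - E[W]) / sqrt(Var[W]) = (15 - 22.5) / 8.3964 = -0.8932.
        Two-sided p = 2*Phi(z) = 0.371730.
Step 6: alpha = 0.05. fail to reject H0.

W+ = 15, W- = 30, W = min = 15, p = 0.371730, fail to reject H0.


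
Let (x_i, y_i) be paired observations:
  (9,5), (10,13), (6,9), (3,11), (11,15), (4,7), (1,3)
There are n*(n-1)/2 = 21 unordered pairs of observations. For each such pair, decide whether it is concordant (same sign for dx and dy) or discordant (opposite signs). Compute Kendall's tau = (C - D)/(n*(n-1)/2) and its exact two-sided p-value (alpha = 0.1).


Step 1: Enumerate the 21 unordered pairs (i,j) with i<j and classify each by sign(x_j-x_i) * sign(y_j-y_i).
  (1,2):dx=+1,dy=+8->C; (1,3):dx=-3,dy=+4->D; (1,4):dx=-6,dy=+6->D; (1,5):dx=+2,dy=+10->C
  (1,6):dx=-5,dy=+2->D; (1,7):dx=-8,dy=-2->C; (2,3):dx=-4,dy=-4->C; (2,4):dx=-7,dy=-2->C
  (2,5):dx=+1,dy=+2->C; (2,6):dx=-6,dy=-6->C; (2,7):dx=-9,dy=-10->C; (3,4):dx=-3,dy=+2->D
  (3,5):dx=+5,dy=+6->C; (3,6):dx=-2,dy=-2->C; (3,7):dx=-5,dy=-6->C; (4,5):dx=+8,dy=+4->C
  (4,6):dx=+1,dy=-4->D; (4,7):dx=-2,dy=-8->C; (5,6):dx=-7,dy=-8->C; (5,7):dx=-10,dy=-12->C
  (6,7):dx=-3,dy=-4->C
Step 2: C = 16, D = 5, total pairs = 21.
Step 3: tau = (C - D)/(n(n-1)/2) = (16 - 5)/21 = 0.523810.
Step 4: Exact two-sided p-value (enumerate n! = 5040 permutations of y under H0): p = 0.136111.
Step 5: alpha = 0.1. fail to reject H0.

tau_b = 0.5238 (C=16, D=5), p = 0.136111, fail to reject H0.


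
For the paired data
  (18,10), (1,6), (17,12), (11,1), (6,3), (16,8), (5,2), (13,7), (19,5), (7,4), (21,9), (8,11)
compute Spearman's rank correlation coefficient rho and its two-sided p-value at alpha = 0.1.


Step 1: Rank x and y separately (midranks; no ties here).
rank(x): 18->10, 1->1, 17->9, 11->6, 6->3, 16->8, 5->2, 13->7, 19->11, 7->4, 21->12, 8->5
rank(y): 10->10, 6->6, 12->12, 1->1, 3->3, 8->8, 2->2, 7->7, 5->5, 4->4, 9->9, 11->11
Step 2: d_i = R_x(i) - R_y(i); compute d_i^2.
  (10-10)^2=0, (1-6)^2=25, (9-12)^2=9, (6-1)^2=25, (3-3)^2=0, (8-8)^2=0, (2-2)^2=0, (7-7)^2=0, (11-5)^2=36, (4-4)^2=0, (12-9)^2=9, (5-11)^2=36
sum(d^2) = 140.
Step 3: rho = 1 - 6*140 / (12*(12^2 - 1)) = 1 - 840/1716 = 0.510490.
Step 4: Under H0, t = rho * sqrt((n-2)/(1-rho^2)) = 1.8774 ~ t(10).
Step 5: Two-sided p-value from the t-distribution with 10 df = 0.089914.
Step 6: alpha = 0.1. reject H0.

rho = 0.5105, p = 0.089914, reject H0 at alpha = 0.1.


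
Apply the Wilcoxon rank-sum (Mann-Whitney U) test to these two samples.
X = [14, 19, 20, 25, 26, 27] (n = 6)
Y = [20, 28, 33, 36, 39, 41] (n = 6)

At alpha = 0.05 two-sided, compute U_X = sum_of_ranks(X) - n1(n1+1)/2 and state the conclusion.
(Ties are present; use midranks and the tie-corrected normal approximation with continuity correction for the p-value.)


Step 1: Combine and sort all 12 observations; assign midranks.
sorted (value, group): (14,X), (19,X), (20,X), (20,Y), (25,X), (26,X), (27,X), (28,Y), (33,Y), (36,Y), (39,Y), (41,Y)
ranks: 14->1, 19->2, 20->3.5, 20->3.5, 25->5, 26->6, 27->7, 28->8, 33->9, 36->10, 39->11, 41->12
Step 2: Rank sum for X: R1 = 1 + 2 + 3.5 + 5 + 6 + 7 = 24.5.
Step 3: U_X = R1 - n1(n1+1)/2 = 24.5 - 6*7/2 = 24.5 - 21 = 3.5.
       U_Y = n1*n2 - U_X = 36 - 3.5 = 32.5.
Step 4: Ties are present, so use the tie-corrected normal approximation (with continuity correction) for the p-value.
Step 5: p-value = 0.024722; compare to alpha = 0.05. reject H0.

U_X = 3.5, p = 0.024722, reject H0 at alpha = 0.05.


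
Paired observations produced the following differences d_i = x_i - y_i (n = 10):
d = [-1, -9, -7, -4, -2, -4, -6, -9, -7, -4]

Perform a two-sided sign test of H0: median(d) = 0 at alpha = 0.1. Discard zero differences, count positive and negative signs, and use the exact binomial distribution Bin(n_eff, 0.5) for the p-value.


Step 1: Discard zero differences. Original n = 10; n_eff = number of nonzero differences = 10.
Nonzero differences (with sign): -1, -9, -7, -4, -2, -4, -6, -9, -7, -4
Step 2: Count signs: positive = 0, negative = 10.
Step 3: Under H0: P(positive) = 0.5, so the number of positives S ~ Bin(10, 0.5).
Step 4: Two-sided exact p-value = sum of Bin(10,0.5) probabilities at or below the observed probability = 0.001953.
Step 5: alpha = 0.1. reject H0.

n_eff = 10, pos = 0, neg = 10, p = 0.001953, reject H0.


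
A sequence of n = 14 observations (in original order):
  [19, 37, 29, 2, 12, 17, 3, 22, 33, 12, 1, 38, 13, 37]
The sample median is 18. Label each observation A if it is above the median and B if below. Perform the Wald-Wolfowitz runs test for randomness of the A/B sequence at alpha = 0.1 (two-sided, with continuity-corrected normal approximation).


Step 1: Compute median = 18; label A = above, B = below.
Labels in order: AAABBBBAABBABA  (n_A = 7, n_B = 7)
Step 2: Count runs R = 7.
Step 3: Under H0 (random ordering), E[R] = 2*n_A*n_B/(n_A+n_B) + 1 = 2*7*7/14 + 1 = 8.0000.
        Var[R] = 2*n_A*n_B*(2*n_A*n_B - n_A - n_B) / ((n_A+n_B)^2 * (n_A+n_B-1)) = 8232/2548 = 3.2308.
        SD[R] = 1.7974.
Step 4: Continuity-corrected z = (R + 0.5 - E[R]) / SD[R] = (7 + 0.5 - 8.0000) / 1.7974 = -0.2782.
Step 5: Two-sided p-value via normal approximation = 2*(1 - Phi(|z|)) = 0.780879.
Step 6: alpha = 0.1. fail to reject H0.

R = 7, z = -0.2782, p = 0.780879, fail to reject H0.


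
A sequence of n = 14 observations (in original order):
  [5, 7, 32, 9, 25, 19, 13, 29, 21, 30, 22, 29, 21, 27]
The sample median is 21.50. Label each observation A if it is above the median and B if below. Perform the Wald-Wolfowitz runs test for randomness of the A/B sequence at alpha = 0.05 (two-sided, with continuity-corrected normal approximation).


Step 1: Compute median = 21.50; label A = above, B = below.
Labels in order: BBABABBABAAABA  (n_A = 7, n_B = 7)
Step 2: Count runs R = 10.
Step 3: Under H0 (random ordering), E[R] = 2*n_A*n_B/(n_A+n_B) + 1 = 2*7*7/14 + 1 = 8.0000.
        Var[R] = 2*n_A*n_B*(2*n_A*n_B - n_A - n_B) / ((n_A+n_B)^2 * (n_A+n_B-1)) = 8232/2548 = 3.2308.
        SD[R] = 1.7974.
Step 4: Continuity-corrected z = (R - 0.5 - E[R]) / SD[R] = (10 - 0.5 - 8.0000) / 1.7974 = 0.8345.
Step 5: Two-sided p-value via normal approximation = 2*(1 - Phi(|z|)) = 0.403986.
Step 6: alpha = 0.05. fail to reject H0.

R = 10, z = 0.8345, p = 0.403986, fail to reject H0.


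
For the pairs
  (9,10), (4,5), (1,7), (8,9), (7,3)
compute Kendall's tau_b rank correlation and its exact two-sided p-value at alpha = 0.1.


Step 1: Enumerate the 10 unordered pairs (i,j) with i<j and classify each by sign(x_j-x_i) * sign(y_j-y_i).
  (1,2):dx=-5,dy=-5->C; (1,3):dx=-8,dy=-3->C; (1,4):dx=-1,dy=-1->C; (1,5):dx=-2,dy=-7->C
  (2,3):dx=-3,dy=+2->D; (2,4):dx=+4,dy=+4->C; (2,5):dx=+3,dy=-2->D; (3,4):dx=+7,dy=+2->C
  (3,5):dx=+6,dy=-4->D; (4,5):dx=-1,dy=-6->C
Step 2: C = 7, D = 3, total pairs = 10.
Step 3: tau = (C - D)/(n(n-1)/2) = (7 - 3)/10 = 0.400000.
Step 4: Exact two-sided p-value (enumerate n! = 120 permutations of y under H0): p = 0.483333.
Step 5: alpha = 0.1. fail to reject H0.

tau_b = 0.4000 (C=7, D=3), p = 0.483333, fail to reject H0.


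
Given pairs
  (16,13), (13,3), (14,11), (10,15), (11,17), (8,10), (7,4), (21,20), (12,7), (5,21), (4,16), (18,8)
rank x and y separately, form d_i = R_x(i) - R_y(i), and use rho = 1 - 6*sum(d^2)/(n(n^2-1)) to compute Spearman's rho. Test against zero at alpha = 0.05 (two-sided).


Step 1: Rank x and y separately (midranks; no ties here).
rank(x): 16->10, 13->8, 14->9, 10->5, 11->6, 8->4, 7->3, 21->12, 12->7, 5->2, 4->1, 18->11
rank(y): 13->7, 3->1, 11->6, 15->8, 17->10, 10->5, 4->2, 20->11, 7->3, 21->12, 16->9, 8->4
Step 2: d_i = R_x(i) - R_y(i); compute d_i^2.
  (10-7)^2=9, (8-1)^2=49, (9-6)^2=9, (5-8)^2=9, (6-10)^2=16, (4-5)^2=1, (3-2)^2=1, (12-11)^2=1, (7-3)^2=16, (2-12)^2=100, (1-9)^2=64, (11-4)^2=49
sum(d^2) = 324.
Step 3: rho = 1 - 6*324 / (12*(12^2 - 1)) = 1 - 1944/1716 = -0.132867.
Step 4: Under H0, t = rho * sqrt((n-2)/(1-rho^2)) = -0.4239 ~ t(10).
Step 5: Two-sided p-value from the t-distribution with 10 df = 0.680598.
Step 6: alpha = 0.05. fail to reject H0.

rho = -0.1329, p = 0.680598, fail to reject H0 at alpha = 0.05.


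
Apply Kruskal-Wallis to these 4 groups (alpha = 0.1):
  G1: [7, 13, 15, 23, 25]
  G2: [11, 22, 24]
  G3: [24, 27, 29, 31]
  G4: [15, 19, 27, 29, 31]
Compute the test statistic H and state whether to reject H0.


Step 1: Combine all N = 17 observations and assign midranks.
sorted (value, group, rank): (7,G1,1), (11,G2,2), (13,G1,3), (15,G1,4.5), (15,G4,4.5), (19,G4,6), (22,G2,7), (23,G1,8), (24,G2,9.5), (24,G3,9.5), (25,G1,11), (27,G3,12.5), (27,G4,12.5), (29,G3,14.5), (29,G4,14.5), (31,G3,16.5), (31,G4,16.5)
Step 2: Sum ranks within each group.
R_1 = 27.5 (n_1 = 5)
R_2 = 18.5 (n_2 = 3)
R_3 = 53 (n_3 = 4)
R_4 = 54 (n_4 = 5)
Step 3: H = 12/(N(N+1)) * sum(R_i^2/n_i) - 3(N+1)
     = 12/(17*18) * (27.5^2/5 + 18.5^2/3 + 53^2/4 + 54^2/5) - 3*18
     = 0.039216 * 1550.78 - 54
     = 6.815033.
Step 4: Ties present; correction factor C = 1 - 30/(17^3 - 17) = 0.993873. Corrected H = 6.815033 / 0.993873 = 6.857049.
Step 5: Under H0, H ~ chi^2(3); p-value = 0.076596.
Step 6: alpha = 0.1. reject H0.

H = 6.8570, df = 3, p = 0.076596, reject H0.


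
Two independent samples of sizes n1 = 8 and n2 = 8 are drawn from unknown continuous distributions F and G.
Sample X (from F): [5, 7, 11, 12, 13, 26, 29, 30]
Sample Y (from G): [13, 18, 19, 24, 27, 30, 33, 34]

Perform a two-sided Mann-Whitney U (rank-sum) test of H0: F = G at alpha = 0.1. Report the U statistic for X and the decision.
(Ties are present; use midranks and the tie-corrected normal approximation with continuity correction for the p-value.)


Step 1: Combine and sort all 16 observations; assign midranks.
sorted (value, group): (5,X), (7,X), (11,X), (12,X), (13,X), (13,Y), (18,Y), (19,Y), (24,Y), (26,X), (27,Y), (29,X), (30,X), (30,Y), (33,Y), (34,Y)
ranks: 5->1, 7->2, 11->3, 12->4, 13->5.5, 13->5.5, 18->7, 19->8, 24->9, 26->10, 27->11, 29->12, 30->13.5, 30->13.5, 33->15, 34->16
Step 2: Rank sum for X: R1 = 1 + 2 + 3 + 4 + 5.5 + 10 + 12 + 13.5 = 51.
Step 3: U_X = R1 - n1(n1+1)/2 = 51 - 8*9/2 = 51 - 36 = 15.
       U_Y = n1*n2 - U_X = 64 - 15 = 49.
Step 4: Ties are present, so use the tie-corrected normal approximation (with continuity correction) for the p-value.
Step 5: p-value = 0.082670; compare to alpha = 0.1. reject H0.

U_X = 15, p = 0.082670, reject H0 at alpha = 0.1.


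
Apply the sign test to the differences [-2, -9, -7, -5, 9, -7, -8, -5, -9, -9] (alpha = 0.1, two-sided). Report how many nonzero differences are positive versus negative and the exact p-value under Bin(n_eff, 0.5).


Step 1: Discard zero differences. Original n = 10; n_eff = number of nonzero differences = 10.
Nonzero differences (with sign): -2, -9, -7, -5, +9, -7, -8, -5, -9, -9
Step 2: Count signs: positive = 1, negative = 9.
Step 3: Under H0: P(positive) = 0.5, so the number of positives S ~ Bin(10, 0.5).
Step 4: Two-sided exact p-value = sum of Bin(10,0.5) probabilities at or below the observed probability = 0.021484.
Step 5: alpha = 0.1. reject H0.

n_eff = 10, pos = 1, neg = 9, p = 0.021484, reject H0.


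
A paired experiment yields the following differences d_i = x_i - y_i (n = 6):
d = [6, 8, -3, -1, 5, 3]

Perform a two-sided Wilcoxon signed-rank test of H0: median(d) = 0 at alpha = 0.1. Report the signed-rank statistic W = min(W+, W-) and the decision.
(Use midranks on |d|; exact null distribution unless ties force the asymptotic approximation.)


Step 1: Drop any zero differences (none here) and take |d_i|.
|d| = [6, 8, 3, 1, 5, 3]
Step 2: Midrank |d_i| (ties get averaged ranks).
ranks: |6|->5, |8|->6, |3|->2.5, |1|->1, |5|->4, |3|->2.5
Step 3: Attach original signs; sum ranks with positive sign and with negative sign.
W+ = 5 + 6 + 4 + 2.5 = 17.5
W- = 2.5 + 1 = 3.5
(Check: W+ + W- = 21 should equal n(n+1)/2 = 21.)
Step 4: Test statistic W = min(W+, W-) = 3.5.
Step 5: Ties in |d|, so use the tie-corrected normal approximation.
        E[W] = n(n+1)/4 = 6*7/4 = 10.5.
        Tie groups: |d|=3 (t=2); sum(t^3 - t) = 6.
        Var[W] = n(n+1)(2n+1)/24 - sum(t^3-t)/48 = 546/24 - 6/48 = 22.625.
        z = (W - E[W]) / sqrt(Var[W]) = (3.5 - 10.5) / 4.7566 = -1.4716.
        Two-sided p = 2*Phi(z) = 0.141116.
Step 6: alpha = 0.1. fail to reject H0.

W+ = 17.5, W- = 3.5, W = min = 3.5, p = 0.141116, fail to reject H0.


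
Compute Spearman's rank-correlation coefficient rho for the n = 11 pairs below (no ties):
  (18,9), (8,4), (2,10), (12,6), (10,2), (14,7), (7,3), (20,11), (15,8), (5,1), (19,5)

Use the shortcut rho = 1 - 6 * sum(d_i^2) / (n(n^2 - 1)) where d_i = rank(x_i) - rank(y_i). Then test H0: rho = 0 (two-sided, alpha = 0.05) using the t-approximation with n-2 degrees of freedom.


Step 1: Rank x and y separately (midranks; no ties here).
rank(x): 18->9, 8->4, 2->1, 12->6, 10->5, 14->7, 7->3, 20->11, 15->8, 5->2, 19->10
rank(y): 9->9, 4->4, 10->10, 6->6, 2->2, 7->7, 3->3, 11->11, 8->8, 1->1, 5->5
Step 2: d_i = R_x(i) - R_y(i); compute d_i^2.
  (9-9)^2=0, (4-4)^2=0, (1-10)^2=81, (6-6)^2=0, (5-2)^2=9, (7-7)^2=0, (3-3)^2=0, (11-11)^2=0, (8-8)^2=0, (2-1)^2=1, (10-5)^2=25
sum(d^2) = 116.
Step 3: rho = 1 - 6*116 / (11*(11^2 - 1)) = 1 - 696/1320 = 0.472727.
Step 4: Under H0, t = rho * sqrt((n-2)/(1-rho^2)) = 1.6094 ~ t(9).
Step 5: Two-sided p-value from the t-distribution with 9 df = 0.141999.
Step 6: alpha = 0.05. fail to reject H0.

rho = 0.4727, p = 0.141999, fail to reject H0 at alpha = 0.05.


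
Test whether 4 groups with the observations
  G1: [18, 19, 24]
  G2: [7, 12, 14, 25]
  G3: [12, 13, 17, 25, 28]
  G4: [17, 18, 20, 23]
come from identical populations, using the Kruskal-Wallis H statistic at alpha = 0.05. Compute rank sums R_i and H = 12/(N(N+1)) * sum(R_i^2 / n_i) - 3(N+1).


Step 1: Combine all N = 16 observations and assign midranks.
sorted (value, group, rank): (7,G2,1), (12,G2,2.5), (12,G3,2.5), (13,G3,4), (14,G2,5), (17,G3,6.5), (17,G4,6.5), (18,G1,8.5), (18,G4,8.5), (19,G1,10), (20,G4,11), (23,G4,12), (24,G1,13), (25,G2,14.5), (25,G3,14.5), (28,G3,16)
Step 2: Sum ranks within each group.
R_1 = 31.5 (n_1 = 3)
R_2 = 23 (n_2 = 4)
R_3 = 43.5 (n_3 = 5)
R_4 = 38 (n_4 = 4)
Step 3: H = 12/(N(N+1)) * sum(R_i^2/n_i) - 3(N+1)
     = 12/(16*17) * (31.5^2/3 + 23^2/4 + 43.5^2/5 + 38^2/4) - 3*17
     = 0.044118 * 1202.45 - 51
     = 2.049265.
Step 4: Ties present; correction factor C = 1 - 24/(16^3 - 16) = 0.994118. Corrected H = 2.049265 / 0.994118 = 2.061391.
Step 5: Under H0, H ~ chi^2(3); p-value = 0.559763.
Step 6: alpha = 0.05. fail to reject H0.

H = 2.0614, df = 3, p = 0.559763, fail to reject H0.


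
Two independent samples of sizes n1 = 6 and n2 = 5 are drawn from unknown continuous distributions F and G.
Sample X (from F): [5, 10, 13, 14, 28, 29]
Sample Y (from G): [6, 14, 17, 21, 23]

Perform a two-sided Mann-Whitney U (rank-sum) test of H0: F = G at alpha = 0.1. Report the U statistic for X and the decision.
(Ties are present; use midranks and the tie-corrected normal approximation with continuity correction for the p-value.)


Step 1: Combine and sort all 11 observations; assign midranks.
sorted (value, group): (5,X), (6,Y), (10,X), (13,X), (14,X), (14,Y), (17,Y), (21,Y), (23,Y), (28,X), (29,X)
ranks: 5->1, 6->2, 10->3, 13->4, 14->5.5, 14->5.5, 17->7, 21->8, 23->9, 28->10, 29->11
Step 2: Rank sum for X: R1 = 1 + 3 + 4 + 5.5 + 10 + 11 = 34.5.
Step 3: U_X = R1 - n1(n1+1)/2 = 34.5 - 6*7/2 = 34.5 - 21 = 13.5.
       U_Y = n1*n2 - U_X = 30 - 13.5 = 16.5.
Step 4: Ties are present, so use the tie-corrected normal approximation (with continuity correction) for the p-value.
Step 5: p-value = 0.854805; compare to alpha = 0.1. fail to reject H0.

U_X = 13.5, p = 0.854805, fail to reject H0 at alpha = 0.1.


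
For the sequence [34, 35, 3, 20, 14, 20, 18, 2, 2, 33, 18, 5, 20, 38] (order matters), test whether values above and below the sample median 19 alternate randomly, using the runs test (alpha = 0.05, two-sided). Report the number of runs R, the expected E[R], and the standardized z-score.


Step 1: Compute median = 19; label A = above, B = below.
Labels in order: AABABABBBABBAA  (n_A = 7, n_B = 7)
Step 2: Count runs R = 9.
Step 3: Under H0 (random ordering), E[R] = 2*n_A*n_B/(n_A+n_B) + 1 = 2*7*7/14 + 1 = 8.0000.
        Var[R] = 2*n_A*n_B*(2*n_A*n_B - n_A - n_B) / ((n_A+n_B)^2 * (n_A+n_B-1)) = 8232/2548 = 3.2308.
        SD[R] = 1.7974.
Step 4: Continuity-corrected z = (R - 0.5 - E[R]) / SD[R] = (9 - 0.5 - 8.0000) / 1.7974 = 0.2782.
Step 5: Two-sided p-value via normal approximation = 2*(1 - Phi(|z|)) = 0.780879.
Step 6: alpha = 0.05. fail to reject H0.

R = 9, z = 0.2782, p = 0.780879, fail to reject H0.
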